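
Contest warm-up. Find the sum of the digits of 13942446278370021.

63

1+3+9+4+2+4+4+6+2+7+8+3+7+0+0+2+1 = 63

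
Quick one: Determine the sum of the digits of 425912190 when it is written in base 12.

66

425912190 in base 12 is BA778B66.
Digit sum: 11+10+7+7+8+11+6+6 = 66.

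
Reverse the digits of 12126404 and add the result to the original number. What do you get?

Reverse of 12126404 is 40462121.
12126404 + 40462121 = 52588525

52588525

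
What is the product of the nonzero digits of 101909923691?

236196

1×1×9×9×9×2×3×6×9×1 = 236196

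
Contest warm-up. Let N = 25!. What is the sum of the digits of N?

25! = 15511210043330985984000000
Sum of its 26 digits: 72.

72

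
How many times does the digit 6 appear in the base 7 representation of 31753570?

1

31753570 in base 7 is 533621002.
The digit 6 appears 1 time.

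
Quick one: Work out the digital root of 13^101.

7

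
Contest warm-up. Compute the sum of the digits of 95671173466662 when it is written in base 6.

47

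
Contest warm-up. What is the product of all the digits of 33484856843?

26542080

3×3×4×8×4×8×5×6×8×4×3 = 26542080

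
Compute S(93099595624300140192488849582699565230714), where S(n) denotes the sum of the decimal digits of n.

194

9+3+0+9+9+5+9+5+6+2+4+3+0+0+1+4+0+1+9+2+4+8+8+8+4+9+5+8+2+6+9+9+5+6+5+2+3+0+7+1+4 = 194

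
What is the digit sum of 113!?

113! = 22311927486598136465966070212187151182564399087952213171022161345724023063584214692821047352118139068425569179220877461124773845924561575264739138192463311667200000000000000000000000000
Sum of its 185 digits: 666.

666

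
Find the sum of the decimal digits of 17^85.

458

17^85 = 387398841060856728666481830078934303451511026537231722901062889198807651406663242475428593734254127224657
Sum of its 105 digits: 458.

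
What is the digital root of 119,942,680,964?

5

1+1+9+9+4+2+6+8+0+9+6+4 = 59
5+9 = 14
1+4 = 5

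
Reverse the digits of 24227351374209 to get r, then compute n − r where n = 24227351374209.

Reverse of 24227351374209 is 90247315372242.
24227351374209 − 90247315372242 = -66019963998033

-66019963998033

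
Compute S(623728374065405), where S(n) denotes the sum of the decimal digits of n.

62

6+2+3+7+2+8+3+7+4+0+6+5+4+0+5 = 62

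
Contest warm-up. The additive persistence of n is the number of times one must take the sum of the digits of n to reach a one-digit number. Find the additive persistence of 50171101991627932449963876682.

50171101991627932449963876682 → 136 → 10 → 1 (3 steps)

3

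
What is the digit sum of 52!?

52! = 80658175170943878571660636856403766975289505440883277824000000000000
Sum of its 68 digits: 279.

279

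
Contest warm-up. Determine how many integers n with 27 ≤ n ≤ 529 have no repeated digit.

378

The integers in [27, 529] that have no repeated digit: 27, 28, 29, 30, 31, 32, …, 528, 529.
378 qualify.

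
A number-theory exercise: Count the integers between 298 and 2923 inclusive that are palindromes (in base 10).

The integers in [298, 2923] that are palindromes (in base 10): 303, 313, 323, 333, 343, 353, …, 2772, 2882.
89 qualify.

89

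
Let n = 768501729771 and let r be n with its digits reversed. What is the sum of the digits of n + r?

66

Reversal of 768501729771 is 177927105867; 768501729771 + 177927105867 = 946428835638.
Digit sum of 946428835638: 9+4+6+4+2+8+8+3+5+6+3+8 = 66.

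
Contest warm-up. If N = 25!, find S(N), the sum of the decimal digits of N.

72

25! = 15511210043330985984000000
Sum of its 26 digits: 72.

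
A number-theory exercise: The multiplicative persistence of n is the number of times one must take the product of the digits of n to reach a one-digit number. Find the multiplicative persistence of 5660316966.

5660316966 → 0 (1 step)

1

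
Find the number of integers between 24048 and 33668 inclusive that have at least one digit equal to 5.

3374

The integers in [24048, 33668] that have at least one digit equal to 5: 24050, 24051, 24052, 24053, 24054, 24055, …, 33659, 33665.
3374 qualify.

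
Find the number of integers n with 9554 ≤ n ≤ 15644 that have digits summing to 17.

The integers in [9554, 15644] that have digits summing to 17: 9602, 9611, 9620, 9701, 9710, 9800, …, 15632, 15641.
427 qualify.

427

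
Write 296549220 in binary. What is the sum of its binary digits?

16

296549220 in base 2 is 10001101011001111101101100100.
Digit sum: 1+0+0+0+1+1+0+1+0+1+1+0+0+1+1+1+1+1+0+1+1+0+1+1+0+0+1+0+0 = 16.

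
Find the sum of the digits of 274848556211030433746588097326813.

143

2+7+4+8+4+8+5+5+6+2+1+1+0+3+0+4+3+3+7+4+6+5+8+8+0+9+7+3+2+6+8+1+3 = 143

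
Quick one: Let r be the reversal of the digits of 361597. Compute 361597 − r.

Reverse of 361597 is 795163.
361597 − 795163 = -433566

-433566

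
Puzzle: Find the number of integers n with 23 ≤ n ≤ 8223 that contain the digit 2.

The integers in [23, 8223] that contain the digit 2: 23, 24, 25, 26, 27, 28, …, 8222, 8223.
2954 qualify.

2954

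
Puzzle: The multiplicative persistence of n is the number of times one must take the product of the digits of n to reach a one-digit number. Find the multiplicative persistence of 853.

2

853 → 120 → 0 (2 steps)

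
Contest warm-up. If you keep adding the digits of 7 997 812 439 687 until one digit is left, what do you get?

8

7+9+9+7+8+1+2+4+3+9+6+8+7 = 80
8+0 = 8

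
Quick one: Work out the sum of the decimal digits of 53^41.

287

53^41 = 49580471629057960659095472237559051000307051764321012560772359502178453
Sum of its 71 digits: 287.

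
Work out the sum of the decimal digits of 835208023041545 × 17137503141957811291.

835208023041545 × 17137503141957811291 = 14313380119062849485795824963084595
Sum of its 35 digits: 164.

164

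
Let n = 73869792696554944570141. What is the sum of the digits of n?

7+3+8+6+9+7+9+2+6+9+6+5+5+4+9+4+4+5+7+0+1+4+1 = 121

121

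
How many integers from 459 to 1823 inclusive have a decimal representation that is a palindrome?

62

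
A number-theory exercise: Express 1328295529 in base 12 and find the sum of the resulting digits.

33

1328295529 in base 12 is 310A15661.
Digit sum: 3+1+0+10+1+5+6+6+1 = 33.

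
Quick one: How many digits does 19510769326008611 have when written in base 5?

19510769326008611 in base 5 is 130424303421034424233421, which has 24 digits.

24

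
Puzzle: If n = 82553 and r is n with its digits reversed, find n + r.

Reverse of 82553 is 35528.
82553 + 35528 = 118081

118081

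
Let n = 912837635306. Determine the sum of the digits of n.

9+1+2+8+3+7+6+3+5+3+0+6 = 53

53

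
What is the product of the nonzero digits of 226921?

2×2×6×9×2×1 = 432

432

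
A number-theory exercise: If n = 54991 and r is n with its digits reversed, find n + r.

74936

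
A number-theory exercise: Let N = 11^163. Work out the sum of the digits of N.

794

11^163 = 55848007174604448247571089445786499265966773010521567013485198968274883713908767001507103593321655091838800864145663736499107491247295209184705984829842826076766109482931
Sum of its 170 digits: 794.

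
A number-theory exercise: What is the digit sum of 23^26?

178

23^26 = 254052654154149545721997685422868689
Sum of its 36 digits: 178.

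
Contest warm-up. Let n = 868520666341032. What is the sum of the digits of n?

8+6+8+5+2+0+6+6+6+3+4+1+0+3+2 = 60

60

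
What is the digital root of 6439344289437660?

6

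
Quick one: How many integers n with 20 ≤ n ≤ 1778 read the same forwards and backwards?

106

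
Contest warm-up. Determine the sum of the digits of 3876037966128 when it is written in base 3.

28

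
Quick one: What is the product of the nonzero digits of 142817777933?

12446784

1×4×2×8×1×7×7×7×7×9×3×3 = 12446784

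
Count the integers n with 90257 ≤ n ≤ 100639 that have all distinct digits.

The integers in [90257, 100639] that have all distinct digits: 90257, 90258, 90261, 90263, 90264, 90265, …, 98764, 98765.
2960 qualify.

2960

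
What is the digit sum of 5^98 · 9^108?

756

5^98 · 9^108 = 3607874684326525661556425453059448630932958809031000030647898242143482652177526004838854913629756714532947302132866620712423676533599226079473965000943280756473541259765625
Sum of its 172 digits: 756.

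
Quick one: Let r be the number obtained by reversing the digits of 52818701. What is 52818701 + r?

63600526

Reverse of 52818701 is 10781825.
52818701 + 10781825 = 63600526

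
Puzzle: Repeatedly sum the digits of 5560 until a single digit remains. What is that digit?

5+5+6+0 = 16
1+6 = 7

7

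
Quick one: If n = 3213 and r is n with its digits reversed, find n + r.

Reverse of 3213 is 3123.
3213 + 3123 = 6336

6336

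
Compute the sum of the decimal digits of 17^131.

719

17^131 = 154457393072366309211243453140265336130679022855532916933912066667508381014824689935939748335468475166201536661429828074002635558976064397547405836087319391984433
Sum of its 162 digits: 719.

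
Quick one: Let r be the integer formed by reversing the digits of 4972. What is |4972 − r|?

Reverse of 4972 is 2794.
|4972 − 2794| = 2178

2178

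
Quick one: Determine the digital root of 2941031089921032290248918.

2+9+4+1+0+3+1+0+8+9+9+2+1+0+3+2+2+9+0+2+4+8+9+1+8 = 97
9+7 = 16
1+6 = 7
(Equivalently, 2941031089921032290248918 mod 9 = 7.)

7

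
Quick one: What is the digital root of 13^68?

7

The digital root of n equals n mod 9 (or 9 when 9 | n), so we need 13^68 mod 9.
13^68 ≡ 7 (mod 9), so the digital root is 7.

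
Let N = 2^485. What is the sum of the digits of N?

2^485 = 99895953610111751404211111353381321783955140565279076827493022708011895642232499843849795298031743077114461795885011932654335221737225129801285632
Sum of its 146 digits: 617.

617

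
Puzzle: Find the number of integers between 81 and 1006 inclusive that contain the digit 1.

261

The integers in [81, 1006] that contain the digit 1: 81, 91, 100, 101, 102, 103, …, 1005, 1006.
261 qualify.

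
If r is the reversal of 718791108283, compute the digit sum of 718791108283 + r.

29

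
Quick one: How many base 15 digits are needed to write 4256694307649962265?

4256694307649962265 in base 15 is 9AC2C427B83AB095, which has 16 digits.

16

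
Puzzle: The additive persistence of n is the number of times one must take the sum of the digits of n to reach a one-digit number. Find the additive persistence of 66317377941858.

66317377941858 → 75 → 12 → 3 (3 steps)

3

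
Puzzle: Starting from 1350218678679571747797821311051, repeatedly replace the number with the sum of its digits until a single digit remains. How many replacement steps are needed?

1350218678679571747797821311051 → 139 → 13 → 4 (3 steps)

3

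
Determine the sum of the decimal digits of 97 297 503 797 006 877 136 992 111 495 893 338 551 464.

203

9+7+2+9+7+5+0+3+7+9+7+0+0+6+8+7+7+1+3+6+9+9+2+1+1+1+4+9+5+8+9+3+3+3+8+5+5+1+4+6+4 = 203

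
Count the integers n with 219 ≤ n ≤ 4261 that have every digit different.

2215

The integers in [219, 4261] that have every digit different: 219, 230, 231, 234, 235, 236, …, 4260, 4261.
2215 qualify.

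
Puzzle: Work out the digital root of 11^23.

5

The digital root of n equals n mod 9 (or 9 when 9 | n), so we need 11^23 mod 9.
11^23 ≡ 5 (mod 9), so the digital root is 5.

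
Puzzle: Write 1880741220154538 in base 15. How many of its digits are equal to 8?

1880741220154538 in base 15 is E7675DDBED878.
The digit 8 appears 2 times.

2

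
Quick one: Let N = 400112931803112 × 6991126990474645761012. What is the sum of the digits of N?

189

400112931803112 × 6991126990474645761012 = 2797240316766677576199310552589869344
Sum of its 37 digits: 189.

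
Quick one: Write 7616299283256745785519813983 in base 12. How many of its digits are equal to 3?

7616299283256745785519813983 in base 12 is 7B98136941478A173A8693807B.
The digit 3 appears 3 times.

3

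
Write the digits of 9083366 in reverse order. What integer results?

6633809

Reversing 9083366 gives 6633809.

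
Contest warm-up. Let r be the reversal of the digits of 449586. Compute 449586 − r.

Reverse of 449586 is 685944.
449586 − 685944 = -236358

-236358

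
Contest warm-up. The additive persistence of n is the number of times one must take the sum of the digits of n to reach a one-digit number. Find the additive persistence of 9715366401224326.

9715366401224326 → 61 → 7 (2 steps)

2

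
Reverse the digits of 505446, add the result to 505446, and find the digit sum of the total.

Reversal of 505446 is 644505; 505446 + 644505 = 1149951.
Digit sum of 1149951: 1+1+4+9+9+5+1 = 30.

30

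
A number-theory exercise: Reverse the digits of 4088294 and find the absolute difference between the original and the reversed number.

Reverse of 4088294 is 4928804.
|4088294 − 4928804| = 840510

840510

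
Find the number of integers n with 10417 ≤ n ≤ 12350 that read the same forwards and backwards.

19

The integers in [10417, 12350] that read the same forwards and backwards: 10501, 10601, 10701, 10801, 10901, 11011, …, 12221, 12321.
19 qualify.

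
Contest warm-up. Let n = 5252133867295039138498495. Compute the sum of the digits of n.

5+2+5+2+1+3+3+8+6+7+2+9+5+0+3+9+1+3+8+4+9+8+4+9+5 = 121

121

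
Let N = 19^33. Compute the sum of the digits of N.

19^33 = 1580770532156861979997149793605296459437459
Sum of its 43 digits: 226.

226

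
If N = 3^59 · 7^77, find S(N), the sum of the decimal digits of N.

423

3^59 · 7^77 = 1669948621240850741005082029120938328584370937152683357218817877519221724428852538776176503869
Sum of its 94 digits: 423.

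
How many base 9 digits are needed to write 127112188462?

12

127112188462 in base 9 is 404080005827, which has 12 digits.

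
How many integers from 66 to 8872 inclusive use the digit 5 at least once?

The integers in [66, 8872] that use the digit 5 at least once: 75, 85, 95, 105, 115, 125, …, 8859, 8865.
3130 qualify.

3130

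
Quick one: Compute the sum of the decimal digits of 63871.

25

6+3+8+7+1 = 25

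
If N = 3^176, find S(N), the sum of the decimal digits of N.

378

3^176 = 940461086986004843694934910131056317906479029659199959555574885740211572136210345921
Sum of its 84 digits: 378.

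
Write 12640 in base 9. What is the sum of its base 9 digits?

12640 in base 9 is 18304.
Digit sum: 1+8+3+0+4 = 16.

16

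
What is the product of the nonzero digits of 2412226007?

2×4×1×2×2×2×6×7 = 2688

2688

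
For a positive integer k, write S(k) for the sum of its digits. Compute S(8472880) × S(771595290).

S(8472880) = 8+4+7+2+8+8+0 = 37.
S(771595290) = 7+7+1+5+9+5+2+9+0 = 45.
37 · 45 = 1665.

1665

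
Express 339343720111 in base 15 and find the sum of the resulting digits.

67

339343720111 in base 15 is 8C6175C691.
Digit sum: 8+12+6+1+7+5+12+6+9+1 = 67.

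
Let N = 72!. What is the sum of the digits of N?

432

72! = 61234458376886086861524070385274672740778091784697328983823014963978384987221689274204160000000000000000
Sum of its 104 digits: 432.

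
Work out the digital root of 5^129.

8

The digital root of n equals n mod 9 (or 9 when 9 | n), so we need 5^129 mod 9.
5^129 ≡ 8 (mod 9), so the digital root is 8.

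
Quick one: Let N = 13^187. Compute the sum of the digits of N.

13^187 = 20295833030425363966439351420537229551005498819435138879371429625628105222596824152299871606517118248616351715966272149998800987333631517758763351954262418863833894615629858282494650921187829992501659118364917
Sum of its 209 digits: 967.

967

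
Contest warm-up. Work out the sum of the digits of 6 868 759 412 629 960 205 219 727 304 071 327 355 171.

172

6+8+6+8+7+5+9+4+1+2+6+2+9+9+6+0+2+0+5+2+1+9+7+2+7+3+0+4+0+7+1+3+2+7+3+5+5+1+7+1 = 172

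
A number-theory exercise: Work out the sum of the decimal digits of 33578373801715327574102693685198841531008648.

3+3+5+7+8+3+7+3+8+0+1+7+1+5+3+2+7+5+7+4+1+0+2+6+9+3+6+8+5+1+9+8+8+4+1+5+3+1+0+0+8+6+4+8 = 195

195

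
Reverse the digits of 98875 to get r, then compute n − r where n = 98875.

40986

Reverse of 98875 is 57889.
98875 − 57889 = 40986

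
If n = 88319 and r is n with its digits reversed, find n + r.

179707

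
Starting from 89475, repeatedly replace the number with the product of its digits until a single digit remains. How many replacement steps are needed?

2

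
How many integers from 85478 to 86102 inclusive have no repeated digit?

176

The integers in [85478, 86102] that have no repeated digit: 85479, 85490, 85491, 85492, 85493, 85496, …, 86097, 86102.
176 qualify.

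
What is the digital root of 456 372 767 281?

4+5+6+3+7+2+7+6+7+2+8+1 = 58
5+8 = 13
1+3 = 4

4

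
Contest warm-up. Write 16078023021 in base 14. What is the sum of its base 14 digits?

73

16078023021 in base 14 is AC7481B9B.
Digit sum: 10+12+7+4+8+1+11+9+11 = 73.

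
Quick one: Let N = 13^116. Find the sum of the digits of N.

574

13^116 = 1649790762567780369048541188011047325793472243541784821042779185100564014853187891722489037958520615433827318736705504642819733841
Sum of its 130 digits: 574.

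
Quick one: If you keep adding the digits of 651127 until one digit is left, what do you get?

4

6+5+1+1+2+7 = 22
2+2 = 4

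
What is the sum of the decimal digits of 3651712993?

3+6+5+1+7+1+2+9+9+3 = 46

46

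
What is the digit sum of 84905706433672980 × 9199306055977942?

84905706433672980 × 9199306055977942 = 781073579382373157165052921407160
Sum of its 33 digits: 135.

135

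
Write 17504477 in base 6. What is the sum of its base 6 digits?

22

17504477 in base 6 is 1423103125.
Digit sum: 1+4+2+3+1+0+3+1+2+5 = 22.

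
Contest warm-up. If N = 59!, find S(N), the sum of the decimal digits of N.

324

59! = 138683118545689835737939019720389406345902876772687432540821294940160000000000000
Sum of its 81 digits: 324.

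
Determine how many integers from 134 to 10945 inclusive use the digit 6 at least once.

3673

The integers in [134, 10945] that use the digit 6 at least once: 136, 146, 156, 160, 161, 162, …, 10926, 10936.
3673 qualify.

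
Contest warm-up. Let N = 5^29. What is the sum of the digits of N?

83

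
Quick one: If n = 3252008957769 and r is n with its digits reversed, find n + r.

12929606960292

Reverse of 3252008957769 is 9677598002523.
3252008957769 + 9677598002523 = 12929606960292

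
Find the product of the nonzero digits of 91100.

9×1×1 = 9

9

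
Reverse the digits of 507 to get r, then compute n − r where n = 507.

-198

Reverse of 507 is 705.
507 − 705 = -198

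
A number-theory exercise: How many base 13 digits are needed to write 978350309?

978350309 in base 13 is 1278C9C11, which has 9 digits.

9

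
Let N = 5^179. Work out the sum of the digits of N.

542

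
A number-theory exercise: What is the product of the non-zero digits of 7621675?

7×6×2×1×6×7×5 = 17640

17640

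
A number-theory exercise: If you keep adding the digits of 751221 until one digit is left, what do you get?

7+5+1+2+2+1 = 18
1+8 = 9

9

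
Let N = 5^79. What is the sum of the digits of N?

5^79 = 16543612251060553497428173841399257071316242218017578125
Sum of its 56 digits: 221.

221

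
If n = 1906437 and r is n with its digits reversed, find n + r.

9252528

Reverse of 1906437 is 7346091.
1906437 + 7346091 = 9252528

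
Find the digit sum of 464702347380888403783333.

4+6+4+7+0+2+3+4+7+3+8+0+8+8+8+4+0+3+7+8+3+3+3+3 = 106

106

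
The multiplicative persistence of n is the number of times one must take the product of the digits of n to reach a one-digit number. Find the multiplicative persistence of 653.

2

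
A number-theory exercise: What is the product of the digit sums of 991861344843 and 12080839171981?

S(991861344843) = 9+9+1+8+6+1+3+4+4+8+4+3 = 60.
S(12080839171981) = 1+2+0+8+0+8+3+9+1+7+1+9+8+1 = 58.
60 · 58 = 3480.

3480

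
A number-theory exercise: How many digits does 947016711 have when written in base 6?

12

947016711 in base 6 is 233545504343, which has 12 digits.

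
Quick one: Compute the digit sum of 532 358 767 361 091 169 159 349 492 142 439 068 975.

186

5+3+2+3+5+8+7+6+7+3+6+1+0+9+1+1+6+9+1+5+9+3+4+9+4+9+2+1+4+2+4+3+9+0+6+8+9+7+5 = 186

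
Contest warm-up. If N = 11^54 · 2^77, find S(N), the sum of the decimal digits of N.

383

11^54 · 2^77 = 25972554405423730771477092623559949918184614202773322480797583164595888929636352
Sum of its 80 digits: 383.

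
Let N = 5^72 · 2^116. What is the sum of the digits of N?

58

5^72 · 2^116 = 17592186044416000000000000000000000000000000000000000000000000000000000000000000000000
Sum of its 86 digits: 58.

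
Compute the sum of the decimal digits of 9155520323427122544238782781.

112

9+1+5+5+5+2+0+3+2+3+4+2+7+1+2+2+5+4+4+2+3+8+7+8+2+7+8+1 = 112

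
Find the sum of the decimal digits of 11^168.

11^168 = 8994377403477220994719571526333361493283214760117508889088804779039638297008720834359720540808045874195730717971523290426917760572868140734406083562831016982489258698335520481
Sum of its 175 digits: 802.

802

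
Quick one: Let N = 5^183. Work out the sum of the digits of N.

611

5^183 = 81566305849981556583878676365706844446264553225862081846982955693371540557468577840286201585673353520178352482616901397705078125
Sum of its 128 digits: 611.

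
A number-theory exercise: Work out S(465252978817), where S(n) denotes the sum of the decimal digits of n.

64

4+6+5+2+5+2+9+7+8+8+1+7 = 64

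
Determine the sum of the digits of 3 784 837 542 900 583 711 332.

93

3+7+8+4+8+3+7+5+4+2+9+0+0+5+8+3+7+1+1+3+3+2 = 93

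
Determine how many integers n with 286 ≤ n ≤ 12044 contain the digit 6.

3930

The integers in [286, 12044] that contain the digit 6: 286, 296, 306, 316, 326, 336, …, 12026, 12036.
3930 qualify.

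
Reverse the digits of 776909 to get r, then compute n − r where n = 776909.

Reverse of 776909 is 909677.
776909 − 909677 = -132768

-132768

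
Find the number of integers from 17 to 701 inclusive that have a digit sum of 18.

28

The integers in [17, 701] that have a digit sum of 18: 99, 189, 198, 279, 288, 297, …, 684, 693.
28 qualify.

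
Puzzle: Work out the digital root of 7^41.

4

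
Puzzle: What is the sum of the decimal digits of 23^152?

952

23^152 = 960795752965603651542059057655546688630918372262134896153147145954820892362810806399267693355265867376011785942225225021169844538816154727695761890485808691976234673601868214327677537735001925161706505174721
Sum of its 207 digits: 952.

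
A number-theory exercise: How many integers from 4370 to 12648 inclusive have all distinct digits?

The integers in [4370, 12648] that have all distinct digits: 4370, 4371, 4372, 4375, 4376, 4378, …, 12647, 12648.
3342 qualify.

3342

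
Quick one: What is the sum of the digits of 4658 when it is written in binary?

4658 in base 2 is 1001000110010.
Digit sum: 1+0+0+1+0+0+0+1+1+0+0+1+0 = 5.

5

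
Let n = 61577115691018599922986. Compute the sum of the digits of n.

117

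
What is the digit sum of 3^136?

288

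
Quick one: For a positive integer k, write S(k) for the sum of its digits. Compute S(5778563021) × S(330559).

S(5778563021) = 5+7+7+8+5+6+3+0+2+1 = 44.
S(330559) = 3+3+0+5+5+9 = 25.
44 · 25 = 1100.

1100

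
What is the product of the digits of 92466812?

9×2×4×6×6×8×1×2 = 41472

41472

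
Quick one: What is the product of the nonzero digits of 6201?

12

6×2×1 = 12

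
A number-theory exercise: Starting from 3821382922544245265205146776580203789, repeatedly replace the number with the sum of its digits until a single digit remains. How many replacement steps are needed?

3

3821382922544245265205146776580203789 → 157 → 13 → 4 (3 steps)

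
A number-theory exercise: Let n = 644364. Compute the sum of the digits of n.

27

6+4+4+3+6+4 = 27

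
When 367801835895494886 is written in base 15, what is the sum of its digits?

116

367801835895494886 in base 15 is C8EB99C25278476.
Digit sum: 12+8+14+11+9+9+12+2+5+2+7+8+4+7+6 = 116.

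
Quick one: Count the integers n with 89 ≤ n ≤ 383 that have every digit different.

213

The integers in [89, 383] that have every digit different: 89, 90, 91, 92, 93, 94, …, 381, 382.
213 qualify.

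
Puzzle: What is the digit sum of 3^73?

153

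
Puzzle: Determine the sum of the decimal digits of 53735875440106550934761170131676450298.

5+3+7+3+5+8+7+5+4+4+0+1+0+6+5+5+0+9+3+4+7+6+1+1+7+0+1+3+1+6+7+6+4+5+0+2+9+8 = 158

158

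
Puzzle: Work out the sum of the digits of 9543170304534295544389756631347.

139

9+5+4+3+1+7+0+3+0+4+5+3+4+2+9+5+5+4+4+3+8+9+7+5+6+6+3+1+3+4+7 = 139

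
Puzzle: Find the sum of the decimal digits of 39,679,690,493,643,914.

92

3+9+6+7+9+6+9+0+4+9+3+6+4+3+9+1+4 = 92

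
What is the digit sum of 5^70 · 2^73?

8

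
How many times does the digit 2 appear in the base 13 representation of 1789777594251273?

1

1789777594251273 in base 13 is 5BA893C27516B3.
The digit 2 appears 1 time.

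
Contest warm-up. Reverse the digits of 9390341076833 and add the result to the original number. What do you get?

Reverse of 9390341076833 is 3386701430939.
9390341076833 + 3386701430939 = 12777042507772

12777042507772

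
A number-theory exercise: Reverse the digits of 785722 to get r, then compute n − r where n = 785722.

Reverse of 785722 is 227587.
785722 − 227587 = 558135

558135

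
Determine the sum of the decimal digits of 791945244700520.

59

7+9+1+9+4+5+2+4+4+7+0+0+5+2+0 = 59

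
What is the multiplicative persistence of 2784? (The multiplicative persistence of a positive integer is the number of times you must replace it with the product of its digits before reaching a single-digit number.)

4

2784 → 448 → 128 → 16 → 6 (4 steps)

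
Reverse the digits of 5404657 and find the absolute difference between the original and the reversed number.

2159388

Reverse of 5404657 is 7564045.
|5404657 − 7564045| = 2159388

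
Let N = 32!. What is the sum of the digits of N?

32! = 263130836933693530167218012160000000
Sum of its 36 digits: 108.

108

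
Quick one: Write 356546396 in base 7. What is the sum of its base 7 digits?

356546396 in base 7 is 11556410603.
Digit sum: 1+1+5+5+6+4+1+0+6+0+3 = 32.

32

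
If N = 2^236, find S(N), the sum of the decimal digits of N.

337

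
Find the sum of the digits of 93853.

28

9+3+8+5+3 = 28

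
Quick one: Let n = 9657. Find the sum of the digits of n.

27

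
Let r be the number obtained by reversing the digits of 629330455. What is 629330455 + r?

1183364381

Reverse of 629330455 is 554033926.
629330455 + 554033926 = 1183364381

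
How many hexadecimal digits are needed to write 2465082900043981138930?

18

2465082900043981138930 in base 16 is 85A1E5BD0563402BF2, which has 18 digits.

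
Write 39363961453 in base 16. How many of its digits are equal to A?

1

39363961453 in base 16 is 92A46626D.
The digit A appears 1 time.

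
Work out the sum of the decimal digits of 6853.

6+8+5+3 = 22

22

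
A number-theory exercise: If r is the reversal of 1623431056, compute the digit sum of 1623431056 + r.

44

Reversal of 1623431056 is 6501343261; 1623431056 + 6501343261 = 8124774317.
Digit sum of 8124774317: 8+1+2+4+7+7+4+3+1+7 = 44.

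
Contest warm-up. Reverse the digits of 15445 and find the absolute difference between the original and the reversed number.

39006

Reverse of 15445 is 54451.
|15445 − 54451| = 39006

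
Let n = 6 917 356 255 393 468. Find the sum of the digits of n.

82

6+9+1+7+3+5+6+2+5+5+3+9+3+4+6+8 = 82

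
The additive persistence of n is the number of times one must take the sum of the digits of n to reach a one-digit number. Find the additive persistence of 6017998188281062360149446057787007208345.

6017998188281062360149446057787007208345 → 176 → 14 → 5 (3 steps)

3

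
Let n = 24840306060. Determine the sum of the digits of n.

2+4+8+4+0+3+0+6+0+6+0 = 33

33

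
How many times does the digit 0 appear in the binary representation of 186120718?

12

186120718 in base 2 is 1011000101111111101000001110.
The digit 0 appears 12 times.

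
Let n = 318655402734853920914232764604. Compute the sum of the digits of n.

3+1+8+6+5+5+4+0+2+7+3+4+8+5+3+9+2+0+9+1+4+2+3+2+7+6+4+6+0+4 = 123

123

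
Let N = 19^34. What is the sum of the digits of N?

19^34 = 30034640110980377619945846078500632729311721
Sum of its 44 digits: 172.

172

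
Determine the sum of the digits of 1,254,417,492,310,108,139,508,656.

1+2+5+4+4+1+7+4+9+2+3+1+0+1+0+8+1+3+9+5+0+8+6+5+6 = 95

95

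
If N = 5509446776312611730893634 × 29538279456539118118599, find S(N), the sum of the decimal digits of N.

231

5509446776312611730893634 × 29538279456539118118599 = 162739578529650489104927010538418456847066098766
Sum of its 48 digits: 231.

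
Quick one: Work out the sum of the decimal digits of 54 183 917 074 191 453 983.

5+4+1+8+3+9+1+7+0+7+4+1+9+1+4+5+3+9+8+3 = 92

92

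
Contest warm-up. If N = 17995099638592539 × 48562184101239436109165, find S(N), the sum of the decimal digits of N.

180

17995099638592539 × 48562184101239436109165 = 873881341569478120084523534214958519935
Sum of its 39 digits: 180.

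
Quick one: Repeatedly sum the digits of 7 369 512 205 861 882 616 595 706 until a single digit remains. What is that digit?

7+3+6+9+5+1+2+2+0+5+8+6+1+8+8+2+6+1+6+5+9+5+7+0+6 = 118
1+1+8 = 10
1+0 = 1
(Equivalently, 7 369 512 205 861 882 616 595 706 mod 9 = 1.)

1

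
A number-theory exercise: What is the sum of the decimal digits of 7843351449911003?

62

7+8+4+3+3+5+1+4+4+9+9+1+1+0+0+3 = 62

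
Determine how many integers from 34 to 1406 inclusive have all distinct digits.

The integers in [34, 1406] that have all distinct digits: 34, 35, 36, 37, 38, 39, …, 1405, 1406.
880 qualify.

880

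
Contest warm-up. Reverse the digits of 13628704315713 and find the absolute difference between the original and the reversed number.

18122636466918

Reverse of 13628704315713 is 31751340782631.
|13628704315713 − 31751340782631| = 18122636466918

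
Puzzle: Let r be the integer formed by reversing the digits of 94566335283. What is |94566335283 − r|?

Reverse of 94566335283 is 38253366549.
|94566335283 − 38253366549| = 56312968734

56312968734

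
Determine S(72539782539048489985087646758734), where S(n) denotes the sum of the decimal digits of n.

180

7+2+5+3+9+7+8+2+5+3+9+0+4+8+4+8+9+9+8+5+0+8+7+6+4+6+7+5+8+7+3+4 = 180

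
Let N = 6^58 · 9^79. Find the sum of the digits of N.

6^58 · 9^79 = 3295571724017457349027543328290070764025112057559859769191760846099958843808177120684501658629795434678938769331715047424
Sum of its 121 digits: 567.

567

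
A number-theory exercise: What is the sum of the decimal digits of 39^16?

39^16 = 28644003124274380508351361
Sum of its 26 digits: 90.

90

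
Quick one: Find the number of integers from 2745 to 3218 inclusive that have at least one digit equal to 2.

The integers in [2745, 3218] that have at least one digit equal to 2: 2745, 2746, 2747, 2748, 2749, 2750, …, 3217, 3218.
312 qualify.

312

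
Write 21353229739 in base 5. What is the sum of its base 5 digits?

35

21353229739 in base 5 is 322212411322424.
Digit sum: 3+2+2+2+1+2+4+1+1+3+2+2+4+2+4 = 35.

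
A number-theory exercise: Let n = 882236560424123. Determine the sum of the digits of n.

56

8+8+2+2+3+6+5+6+0+4+2+4+1+2+3 = 56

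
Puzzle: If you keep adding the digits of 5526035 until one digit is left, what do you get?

5+5+2+6+0+3+5 = 26
2+6 = 8

8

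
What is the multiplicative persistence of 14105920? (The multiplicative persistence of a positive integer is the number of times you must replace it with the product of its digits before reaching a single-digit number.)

1

14105920 → 0 (1 step)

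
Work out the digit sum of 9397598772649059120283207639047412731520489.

199

9+3+9+7+5+9+8+7+7+2+6+4+9+0+5+9+1+2+0+2+8+3+2+0+7+6+3+9+0+4+7+4+1+2+7+3+1+5+2+0+4+8+9 = 199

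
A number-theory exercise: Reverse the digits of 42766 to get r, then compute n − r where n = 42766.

Reverse of 42766 is 66724.
42766 − 66724 = -23958

-23958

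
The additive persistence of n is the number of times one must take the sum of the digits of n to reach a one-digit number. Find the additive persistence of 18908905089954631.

3

18908905089954631 → 85 → 13 → 4 (3 steps)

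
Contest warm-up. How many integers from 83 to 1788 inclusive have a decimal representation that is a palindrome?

The integers in [83, 1788] that have a decimal representation that is a palindrome: 88, 99, 101, 111, 121, 131, …, 1661, 1771.
100 qualify.

100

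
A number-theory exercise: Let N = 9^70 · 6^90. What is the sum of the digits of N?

9^70 · 6^90 = 67699926203378342839681168546692623090192475683136221556425839669402658787827495844433909205132761879830071029280751021836666952405221376
Sum of its 137 digits: 630.

630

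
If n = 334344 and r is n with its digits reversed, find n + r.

Reverse of 334344 is 443433.
334344 + 443433 = 777777

777777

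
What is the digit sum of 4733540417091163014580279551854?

122

4+7+3+3+5+4+0+4+1+7+0+9+1+1+6+3+0+1+4+5+8+0+2+7+9+5+5+1+8+5+4 = 122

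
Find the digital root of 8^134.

The digital root of n equals n mod 9 (or 9 when 9 | n), so we need 8^134 mod 9.
8^134 ≡ 1 (mod 9), so the digital root is 1.

1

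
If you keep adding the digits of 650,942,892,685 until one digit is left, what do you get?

6+5+0+9+4+2+8+9+2+6+8+5 = 64
6+4 = 10
1+0 = 1

1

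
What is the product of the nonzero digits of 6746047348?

2709504

6×7×4×6×4×7×3×4×8 = 2709504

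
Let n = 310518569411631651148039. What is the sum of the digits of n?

91

3+1+0+5+1+8+5+6+9+4+1+1+6+3+1+6+5+1+1+4+8+0+3+9 = 91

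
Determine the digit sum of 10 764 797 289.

1+0+7+6+4+7+9+7+2+8+9 = 60

60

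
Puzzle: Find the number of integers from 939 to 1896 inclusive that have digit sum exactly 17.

66

The integers in [939, 1896] that have digit sum exactly 17: 944, 953, 962, 971, 980, 1079, …, 1871, 1880.
66 qualify.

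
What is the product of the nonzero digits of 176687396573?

1×7×6×6×8×7×3×9×6×5×7×3 = 240045120

240045120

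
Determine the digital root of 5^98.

The digital root of n equals n mod 9 (or 9 when 9 | n), so we need 5^98 mod 9.
5^98 ≡ 7 (mod 9), so the digital root is 7.

7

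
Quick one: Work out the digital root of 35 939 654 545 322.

3+5+9+3+9+6+5+4+5+4+5+3+2+2 = 65
6+5 = 11
1+1 = 2

2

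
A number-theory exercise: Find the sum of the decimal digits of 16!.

63

16! = 20922789888000
Sum of its 14 digits: 63.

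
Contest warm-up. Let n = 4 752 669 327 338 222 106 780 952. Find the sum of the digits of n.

4+7+5+2+6+6+9+3+2+7+3+3+8+2+2+2+1+0+6+7+8+0+9+5+2 = 109

109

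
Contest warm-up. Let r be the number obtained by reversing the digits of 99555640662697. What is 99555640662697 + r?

Reverse of 99555640662697 is 79626604655599.
99555640662697 + 79626604655599 = 179182245318296

179182245318296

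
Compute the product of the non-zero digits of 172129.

1×7×2×1×2×9 = 252

252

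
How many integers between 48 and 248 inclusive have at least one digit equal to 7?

38

The integers in [48, 248] that have at least one digit equal to 7: 57, 67, 70, 71, 72, 73, …, 237, 247.
38 qualify.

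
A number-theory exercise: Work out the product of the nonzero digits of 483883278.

2064384

4×8×3×8×8×3×2×7×8 = 2064384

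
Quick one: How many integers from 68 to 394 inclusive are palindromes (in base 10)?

33

The integers in [68, 394] that are palindromes (in base 10): 77, 88, 99, 101, 111, 121, …, 383, 393.
33 qualify.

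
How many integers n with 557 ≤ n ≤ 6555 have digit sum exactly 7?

The integers in [557, 6555] that have digit sum exactly 7: 601, 610, 700, 1006, 1015, 1024, …, 6010, 6100.
86 qualify.

86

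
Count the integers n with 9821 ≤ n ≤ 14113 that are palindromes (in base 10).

43

The integers in [9821, 14113] that are palindromes (in base 10): 9889, 9999, 10001, 10101, 10201, 10301, …, 13931, 14041.
43 qualify.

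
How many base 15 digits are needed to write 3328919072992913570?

16

3328919072992913570 in base 15 is 79071EE80E2D54B5, which has 16 digits.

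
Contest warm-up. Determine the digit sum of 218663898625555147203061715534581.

2+1+8+6+6+3+8+9+8+6+2+5+5+5+5+1+4+7+2+0+3+0+6+1+7+1+5+5+3+4+5+8+1 = 142

142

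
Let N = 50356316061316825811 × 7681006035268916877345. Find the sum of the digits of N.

195

50356316061316825811 × 7681006035268916877345 = 386787167580883632371141959730801417151795
Sum of its 42 digits: 195.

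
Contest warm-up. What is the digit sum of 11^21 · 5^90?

11^21 · 5^90 = 5977874298766575955716854474942522188024812516971007170241136918775737285614013671875
Sum of its 85 digits: 404.

404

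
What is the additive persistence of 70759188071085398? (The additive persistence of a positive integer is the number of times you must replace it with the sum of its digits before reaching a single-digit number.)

70759188071085398 → 86 → 14 → 5 (3 steps)

3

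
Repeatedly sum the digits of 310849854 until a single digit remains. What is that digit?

6

3+1+0+8+4+9+8+5+4 = 42
4+2 = 6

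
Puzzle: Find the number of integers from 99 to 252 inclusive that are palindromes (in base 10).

17

The integers in [99, 252] that are palindromes (in base 10): 99, 101, 111, 121, 131, 141, …, 242, 252.
17 qualify.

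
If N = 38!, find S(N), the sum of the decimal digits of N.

108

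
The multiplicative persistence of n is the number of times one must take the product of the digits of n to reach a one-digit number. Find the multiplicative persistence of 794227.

794227 → 7056 → 0 (2 steps)

2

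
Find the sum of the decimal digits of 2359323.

27

2+3+5+9+3+2+3 = 27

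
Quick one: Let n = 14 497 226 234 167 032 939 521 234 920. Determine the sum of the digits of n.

112

1+4+4+9+7+2+2+6+2+3+4+1+6+7+0+3+2+9+3+9+5+2+1+2+3+4+9+2+0 = 112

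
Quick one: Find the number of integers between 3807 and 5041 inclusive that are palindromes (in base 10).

13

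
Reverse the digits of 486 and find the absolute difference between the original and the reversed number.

Reverse of 486 is 684.
|486 − 684| = 198

198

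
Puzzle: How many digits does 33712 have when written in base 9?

33712 in base 9 is 51217, which has 5 digits.

5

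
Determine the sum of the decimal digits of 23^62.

23^62 = 2673781001490041309406973405603767976853455333058605705774088082159330990894338162929
Sum of its 85 digits: 376.

376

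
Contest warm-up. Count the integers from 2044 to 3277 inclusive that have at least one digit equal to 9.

312

The integers in [2044, 3277] that have at least one digit equal to 9: 2049, 2059, 2069, 2079, 2089, 2090, …, 3259, 3269.
312 qualify.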